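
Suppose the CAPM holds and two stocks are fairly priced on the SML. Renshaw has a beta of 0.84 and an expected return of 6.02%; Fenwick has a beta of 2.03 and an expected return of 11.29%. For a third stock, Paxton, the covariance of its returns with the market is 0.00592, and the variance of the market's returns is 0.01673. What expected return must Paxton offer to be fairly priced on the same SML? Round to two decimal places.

MRP = (11.29% − 6.02%) / (2.03 − 0.84) = 4.4286%
R_f = 6.02% − 0.84 × 4.4286% = 2.3000%
β_Paxton = Cov / Var(R_m) = 0.00592 / 0.01673 = 0.3539
E(R_Paxton) = R_f + β × MRP = 2.3000% + 0.3539 × 4.4286% = 3.87%

3.87%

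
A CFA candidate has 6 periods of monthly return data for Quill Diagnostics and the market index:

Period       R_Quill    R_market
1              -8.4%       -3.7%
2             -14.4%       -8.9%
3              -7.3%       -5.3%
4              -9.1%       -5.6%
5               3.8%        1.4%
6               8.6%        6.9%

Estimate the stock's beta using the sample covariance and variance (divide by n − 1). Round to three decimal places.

1.503

Mean R_i = (-8.4 − 14.4 − 7.3 − 9.1 + 3.8 + 8.6) / 6 = -4.4667%
Mean R_m = (-3.7 − 8.9 − 5.3 − 5.6 + 1.4 + 6.9) / 6 = -2.5333%
Σ(R_i − R̄_i)(R_m − R̄_m) = 245.6567  ⇒  Cov = 245.6567 / 5 = 49.1313
Σ(R_m − R̄_m)² = 163.4133  ⇒  Var(R_m) = 163.4133 / 5 = 32.6827
β = Cov / Var(R_m) = 49.1313 / 32.6827 = 1.5033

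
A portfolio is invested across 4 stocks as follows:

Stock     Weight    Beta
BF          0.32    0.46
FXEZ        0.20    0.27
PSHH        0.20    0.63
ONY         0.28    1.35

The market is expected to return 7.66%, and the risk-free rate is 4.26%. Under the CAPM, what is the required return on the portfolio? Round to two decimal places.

6.66%

β_P = Σ w_i β_i = 0.32×0.46 + 0.20×0.27 + 0.20×0.63 + 0.28×1.35 = 0.7052
MRP = 7.66% − 4.26% = 3.40%
E(R_P) = R_f + β_P × MRP = 4.26% + 0.7052 × 3.40% = 6.66%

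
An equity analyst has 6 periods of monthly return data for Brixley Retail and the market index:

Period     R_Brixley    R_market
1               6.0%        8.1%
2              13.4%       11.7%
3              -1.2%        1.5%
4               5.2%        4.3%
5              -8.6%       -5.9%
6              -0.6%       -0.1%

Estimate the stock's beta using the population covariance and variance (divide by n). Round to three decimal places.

Mean R_i = (6.0 + 13.4 − 1.2 + 5.2 − 8.6 − 0.6) / 6 = 2.3667%
Mean R_m = (8.1 + 11.7 + 1.5 + 4.3 − 5.9 − 0.1) / 6 = 3.2667%
Σ(R_i − R̄_i)(R_m − R̄_m) = 230.3533  ⇒  Cov = 230.3533 / 6 = 38.3922
Σ(R_m − R̄_m)² = 194.0333  ⇒  Var(R_m) = 194.0333 / 6 = 32.3389
β = Cov / Var(R_m) = 38.3922 / 32.3389 = 1.1872

1.187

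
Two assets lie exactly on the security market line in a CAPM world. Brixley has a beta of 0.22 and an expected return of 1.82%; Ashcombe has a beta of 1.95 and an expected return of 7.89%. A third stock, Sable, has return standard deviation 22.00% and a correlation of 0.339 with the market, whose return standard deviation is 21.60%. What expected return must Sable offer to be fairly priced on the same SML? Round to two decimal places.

2.26%

MRP = (7.89% − 1.82%) / (1.95 − 0.22) = 3.5087%
R_f = 1.82% − 0.22 × 3.5087% = 1.0481%
β_Sable = ρ·σ_i/σ_m = 0.339 × 22.00 / 21.60 = 0.3453
E(R_Sable) = R_f + β × MRP = 1.0481% + 0.3453 × 3.5087% = 2.26%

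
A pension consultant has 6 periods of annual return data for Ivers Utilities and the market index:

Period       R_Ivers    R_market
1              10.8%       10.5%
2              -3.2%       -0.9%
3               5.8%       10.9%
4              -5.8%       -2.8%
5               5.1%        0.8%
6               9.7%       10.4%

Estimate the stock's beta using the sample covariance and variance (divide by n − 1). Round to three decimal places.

0.930

Mean R_i = (10.8 − 3.2 + 5.8 − 5.8 + 5.1 + 9.7) / 6 = 3.7333%
Mean R_m = (10.5 − 0.9 + 10.9 − 2.8 + 0.8 + 10.4) / 6 = 4.8167%
Σ(R_i − R̄_i)(R_m − R̄_m) = 192.8067  ⇒  Cov = 192.8067 / 5 = 38.5613
Σ(R_m − R̄_m)² = 207.3083  ⇒  Var(R_m) = 207.3083 / 5 = 41.4617
β = Cov / Var(R_m) = 38.5613 / 41.4617 = 0.9300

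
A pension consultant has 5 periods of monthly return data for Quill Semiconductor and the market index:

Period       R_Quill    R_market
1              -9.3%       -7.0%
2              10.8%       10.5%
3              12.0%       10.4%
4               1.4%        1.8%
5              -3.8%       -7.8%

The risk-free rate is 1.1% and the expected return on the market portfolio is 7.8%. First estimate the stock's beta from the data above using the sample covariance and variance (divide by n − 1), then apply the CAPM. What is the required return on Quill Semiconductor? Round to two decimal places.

Mean R_i = (-9.3 + 10.8 + 12.0 + 1.4 − 3.8) / 5 = 2.2200%
Mean R_m = (-7.0 + 10.5 + 10.4 + 1.8 − 7.8) / 5 = 1.5800%
Σ(R_i − R̄_i)(R_m − R̄_m) = 317.9220  ⇒  Cov = 317.9220 / 4 = 79.4805
Σ(R_m − R̄_m)² = 319.0080  ⇒  Var(R_m) = 319.0080 / 4 = 79.7520
β = Cov / Var(R_m) = 79.4805 / 79.7520 = 0.9966
MRP = 7.8% − 1.1% = 6.70%
E(R) = R_f + β × MRP = 1.1% + 0.9966 × 6.7% = 7.78%

7.78%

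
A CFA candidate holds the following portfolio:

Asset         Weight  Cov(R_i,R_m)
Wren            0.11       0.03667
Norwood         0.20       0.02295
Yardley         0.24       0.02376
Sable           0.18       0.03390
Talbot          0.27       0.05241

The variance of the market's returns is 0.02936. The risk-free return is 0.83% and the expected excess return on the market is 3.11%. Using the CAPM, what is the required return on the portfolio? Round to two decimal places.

β_Wren = 0.03667 / 0.02936 = 1.2490
β_Norwood = 0.02295 / 0.02936 = 0.7817
β_Yardley = 0.02376 / 0.02936 = 0.8093
β_Sable = 0.03390 / 0.02936 = 1.1546
β_Talbot = 0.05241 / 0.02936 = 1.7851
β_P = Σ w_i β_i = 0.11×1.2490 + 0.20×0.7817 + 0.24×0.8093 + 0.18×1.1546 + 0.27×1.7851 = 1.1778
E(R_P) = R_f + β_P × MRP = 0.83% + 1.1778 × 3.11% = 4.49%

4.49%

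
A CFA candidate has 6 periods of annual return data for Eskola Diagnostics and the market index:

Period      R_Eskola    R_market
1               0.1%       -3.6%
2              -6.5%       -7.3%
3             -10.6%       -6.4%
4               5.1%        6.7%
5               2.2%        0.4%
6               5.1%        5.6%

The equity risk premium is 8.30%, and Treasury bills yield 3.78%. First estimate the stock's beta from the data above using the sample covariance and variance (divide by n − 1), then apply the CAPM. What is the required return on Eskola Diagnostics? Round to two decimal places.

Mean R_i = (0.1 − 6.5 − 10.6 + 5.1 + 2.2 + 5.1) / 6 = -0.7667%
Mean R_m = (-3.6 − 7.3 − 6.4 + 6.7 + 0.4 + 5.6) / 6 = -0.7667%
Σ(R_i − R̄_i)(R_m − R̄_m) = 175.0133  ⇒  Cov = 175.0133 / 5 = 35.0027
Σ(R_m − R̄_m)² = 180.0933  ⇒  Var(R_m) = 180.0933 / 5 = 36.0187
β = Cov / Var(R_m) = 35.0027 / 36.0187 = 0.9718
E(R) = R_f + β × MRP = 3.78% + 0.9718 × 8.30% = 11.85%

11.85%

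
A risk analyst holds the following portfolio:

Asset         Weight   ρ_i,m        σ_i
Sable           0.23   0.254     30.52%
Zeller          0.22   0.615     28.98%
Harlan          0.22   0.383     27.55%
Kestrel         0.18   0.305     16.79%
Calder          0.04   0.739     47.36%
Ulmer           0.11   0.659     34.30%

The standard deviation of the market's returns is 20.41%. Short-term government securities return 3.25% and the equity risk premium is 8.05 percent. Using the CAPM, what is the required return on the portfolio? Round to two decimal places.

β_Sable = 0.254 × 30.52% / 20.41% = 0.3798
β_Zeller = 0.615 × 28.98% / 20.41% = 0.8732
β_Harlan = 0.383 × 27.55% / 20.41% = 0.5170
β_Kestrel = 0.305 × 16.79% / 20.41% = 0.2509
β_Calder = 0.739 × 47.36% / 20.41% = 1.7148
β_Ulmer = 0.659 × 34.30% / 20.41% = 1.1075
β_P = Σ w_i β_i = 0.23×0.3798 + 0.22×0.8732 + 0.22×0.5170 + 0.18×0.2509 + 0.04×1.7148 + 0.11×1.1075 = 0.6288
E(R_P) = R_f + β_P × MRP = 3.25% + 0.6288 × 8.05% = 8.31%

8.31%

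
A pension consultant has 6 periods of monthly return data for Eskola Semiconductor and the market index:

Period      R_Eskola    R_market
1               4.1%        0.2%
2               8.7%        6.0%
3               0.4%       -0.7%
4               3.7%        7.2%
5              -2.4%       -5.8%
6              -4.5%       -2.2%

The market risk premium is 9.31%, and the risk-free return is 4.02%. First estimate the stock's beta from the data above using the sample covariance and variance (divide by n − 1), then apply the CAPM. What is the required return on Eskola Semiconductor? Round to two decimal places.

11.23%

Mean R_i = (4.1 + 8.7 + 0.4 + 3.7 − 2.4 − 4.5) / 6 = 1.6667%
Mean R_m = (0.2 + 6.0 − 0.7 + 7.2 − 5.8 − 2.2) / 6 = 0.7833%
Σ(R_i − R̄_i)(R_m − R̄_m) = 95.3667  ⇒  Cov = 95.3667 / 5 = 19.0733
Σ(R_m − R̄_m)² = 123.1683  ⇒  Var(R_m) = 123.1683 / 5 = 24.6337
β = Cov / Var(R_m) = 19.0733 / 24.6337 = 0.7743
E(R) = R_f + β × MRP = 4.02% + 0.7743 × 9.31% = 11.23%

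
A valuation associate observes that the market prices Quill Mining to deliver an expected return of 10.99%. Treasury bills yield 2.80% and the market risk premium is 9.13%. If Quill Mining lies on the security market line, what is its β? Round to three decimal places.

0.897

β = (E(R) − R_f) / MRP = (10.99% − 2.80%) / 9.13% = 8.19% / 9.13% = 0.897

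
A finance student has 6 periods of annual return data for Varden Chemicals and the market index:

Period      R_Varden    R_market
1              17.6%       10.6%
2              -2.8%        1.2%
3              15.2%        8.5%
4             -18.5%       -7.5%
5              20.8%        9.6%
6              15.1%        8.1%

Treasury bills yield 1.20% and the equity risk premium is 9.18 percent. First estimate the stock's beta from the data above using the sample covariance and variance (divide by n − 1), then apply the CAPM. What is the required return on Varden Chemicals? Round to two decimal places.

Mean R_i = (17.6 − 2.8 + 15.2 − 18.5 + 20.8 + 15.1) / 6 = 7.9000%
Mean R_m = (10.6 + 1.2 + 8.5 − 7.5 + 9.6 + 8.1) / 6 = 5.0833%
Σ(R_i − R̄_i)(R_m − R̄_m) = 532.1900  ⇒  Cov = 532.1900 / 5 = 106.4380
Σ(R_m − R̄_m)² = 245.0283  ⇒  Var(R_m) = 245.0283 / 5 = 49.0057
β = Cov / Var(R_m) = 106.4380 / 49.0057 = 2.1720
E(R) = R_f + β × MRP = 1.20% + 2.1720 × 9.18% = 21.14%

21.14%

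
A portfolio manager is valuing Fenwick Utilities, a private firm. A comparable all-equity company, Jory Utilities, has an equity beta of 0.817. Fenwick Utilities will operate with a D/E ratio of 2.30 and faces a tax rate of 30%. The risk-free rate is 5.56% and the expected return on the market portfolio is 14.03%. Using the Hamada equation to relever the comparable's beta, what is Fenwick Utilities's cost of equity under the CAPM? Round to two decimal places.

β_L = β_U × [1 + (1 − t)(D/E)] = 0.817 × [1 + (1 − 0.30) × 2.30]
    = 0.817 × [1 + 0.70 × 2.30] = 0.817 × 2.6100 = 2.1324
MRP = 14.03% − 5.56% = 8.47%
E(R) = R_f + β_L × MRP = 5.56% + 2.1324 × 8.47% = 23.62%

23.62%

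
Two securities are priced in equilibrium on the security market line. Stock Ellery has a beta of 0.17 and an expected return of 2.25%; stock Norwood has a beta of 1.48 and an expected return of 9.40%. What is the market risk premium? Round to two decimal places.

Both satisfy E(R) = R_f + β·MRP, so the slope of the SML is
MRP = (9.40% − 2.25%) / (1.48 − 0.17) = 7.15% / 1.31 = 5.4580%

5.46%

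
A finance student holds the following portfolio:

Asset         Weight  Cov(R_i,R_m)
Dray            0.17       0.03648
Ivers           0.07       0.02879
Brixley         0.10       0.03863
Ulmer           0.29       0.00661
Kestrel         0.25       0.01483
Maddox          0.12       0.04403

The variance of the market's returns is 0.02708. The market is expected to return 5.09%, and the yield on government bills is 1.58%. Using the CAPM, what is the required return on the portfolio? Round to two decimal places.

4.56%

β_Dray = 0.03648 / 0.02708 = 1.3471
β_Ivers = 0.02879 / 0.02708 = 1.0631
β_Brixley = 0.03863 / 0.02708 = 1.4265
β_Ulmer = 0.00661 / 0.02708 = 0.2441
β_Kestrel = 0.01483 / 0.02708 = 0.5476
β_Maddox = 0.04403 / 0.02708 = 1.6259
β_P = Σ w_i β_i = 0.17×1.3471 + 0.07×1.0631 + 0.10×1.4265 + 0.29×0.2441 + 0.25×0.5476 + 0.12×1.6259 = 0.8489
MRP = 5.09% − 1.58% = 3.51%
E(R_P) = R_f + β_P × MRP = 1.58% + 0.8489 × 3.51% = 4.56%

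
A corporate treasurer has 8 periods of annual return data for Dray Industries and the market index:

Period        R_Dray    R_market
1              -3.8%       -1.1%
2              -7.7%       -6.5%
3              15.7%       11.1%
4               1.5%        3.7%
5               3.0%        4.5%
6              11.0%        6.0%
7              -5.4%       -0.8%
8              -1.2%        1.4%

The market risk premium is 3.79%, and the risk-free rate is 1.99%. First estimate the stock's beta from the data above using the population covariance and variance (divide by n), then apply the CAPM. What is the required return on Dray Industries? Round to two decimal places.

Mean R_i = (-3.8 − 7.7 + 15.7 + 1.5 + 3.0 + 11.0 − 5.4 − 1.2) / 8 = 1.6375%
Mean R_m = (-1.1 − 6.5 + 11.1 + 3.7 + 4.5 + 6.0 − 0.8 + 1.4) / 8 = 2.2875%
Σ(R_i − R̄_i)(R_m − R̄_m) = 286.2238  ⇒  Cov = 286.2238 / 8 = 35.7780
Σ(R_m − R̄_m)² = 197.3488  ⇒  Var(R_m) = 197.3488 / 8 = 24.6686
β = Cov / Var(R_m) = 35.7780 / 24.6686 = 1.4503
E(R) = R_f + β × MRP = 1.99% + 1.4503 × 3.79% = 7.49%

7.49%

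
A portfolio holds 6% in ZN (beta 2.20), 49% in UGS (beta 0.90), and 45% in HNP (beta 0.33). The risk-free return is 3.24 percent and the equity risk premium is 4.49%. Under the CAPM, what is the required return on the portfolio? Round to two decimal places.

β_P = Σ w_i β_i = 0.06×2.20 + 0.49×0.90 + 0.45×0.33 = 0.7215
E(R_P) = R_f + β_P × MRP = 3.24% + 0.7215 × 4.49% = 6.48%

6.48%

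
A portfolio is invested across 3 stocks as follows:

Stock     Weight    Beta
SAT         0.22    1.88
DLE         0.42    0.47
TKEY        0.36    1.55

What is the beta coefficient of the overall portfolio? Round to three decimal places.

1.169

β_P = Σ w_i β_i = 0.22×1.88 + 0.42×0.47 + 0.36×1.55 = 1.1690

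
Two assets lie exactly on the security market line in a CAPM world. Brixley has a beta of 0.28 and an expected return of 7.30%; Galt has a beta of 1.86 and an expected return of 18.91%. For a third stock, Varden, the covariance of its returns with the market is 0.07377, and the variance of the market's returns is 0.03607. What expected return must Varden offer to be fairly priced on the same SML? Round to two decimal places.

20.27%

MRP = (18.91% − 7.30%) / (1.86 − 0.28) = 7.3481%
R_f = 7.30% − 0.28 × 7.3481% = 5.2425%
β_Varden = Cov / Var(R_m) = 0.07377 / 0.03607 = 2.0452
E(R_Varden) = R_f + β × MRP = 5.2425% + 2.0452 × 7.3481% = 20.27%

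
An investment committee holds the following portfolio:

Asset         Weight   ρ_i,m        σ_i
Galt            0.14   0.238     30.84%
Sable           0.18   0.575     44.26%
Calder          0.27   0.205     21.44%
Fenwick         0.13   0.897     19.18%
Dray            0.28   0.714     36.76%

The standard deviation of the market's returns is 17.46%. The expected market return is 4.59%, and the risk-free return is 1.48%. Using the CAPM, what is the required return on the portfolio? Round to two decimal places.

β_Galt = 0.238 × 30.84% / 17.46% = 0.4204
β_Sable = 0.575 × 44.26% / 17.46% = 1.4576
β_Calder = 0.205 × 21.44% / 17.46% = 0.2517
β_Fenwick = 0.897 × 19.18% / 17.46% = 0.9854
β_Dray = 0.714 × 36.76% / 17.46% = 1.5032
β_P = Σ w_i β_i = 0.14×0.4204 + 0.18×1.4576 + 0.27×0.2517 + 0.13×0.9854 + 0.28×1.5032 = 0.9382
MRP = 4.59% − 1.48% = 3.11%
E(R_P) = R_f + β_P × MRP = 1.48% + 0.9382 × 3.11% = 4.40%

4.40%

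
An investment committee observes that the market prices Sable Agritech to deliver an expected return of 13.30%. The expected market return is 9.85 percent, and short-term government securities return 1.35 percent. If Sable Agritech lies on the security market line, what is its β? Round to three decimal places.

1.406

MRP = 9.85% − 1.35% = 8.50%
β = (E(R) − R_f) / MRP = (13.30% − 1.35%) / 8.50% = 11.95% / 8.50% = 1.406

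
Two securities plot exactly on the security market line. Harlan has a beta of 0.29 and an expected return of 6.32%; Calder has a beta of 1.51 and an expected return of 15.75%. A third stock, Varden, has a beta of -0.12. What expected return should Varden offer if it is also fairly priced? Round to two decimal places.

3.15%

MRP (SML slope) = (15.75% − 6.32%) / (1.51 − 0.29) = 9.43% / 1.22 = 7.7295%
R_f (intercept) = 6.32% − 0.29 × 7.7295% = 4.0784%
E(R_Varden) = R_f + β × MRP = 4.0784% + -0.12 × 7.7295% = 3.15%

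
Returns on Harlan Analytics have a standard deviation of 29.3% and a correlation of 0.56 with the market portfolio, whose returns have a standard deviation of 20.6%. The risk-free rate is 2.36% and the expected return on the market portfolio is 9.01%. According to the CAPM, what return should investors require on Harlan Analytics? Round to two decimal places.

β = ρ × σ_i / σ_m = 0.56 × 29.3% / 20.6% = 0.7965
MRP = 9.01% − 2.36% = 6.65%
E(R) = 2.36% + 0.7965 × 6.65% = 7.66%

7.66%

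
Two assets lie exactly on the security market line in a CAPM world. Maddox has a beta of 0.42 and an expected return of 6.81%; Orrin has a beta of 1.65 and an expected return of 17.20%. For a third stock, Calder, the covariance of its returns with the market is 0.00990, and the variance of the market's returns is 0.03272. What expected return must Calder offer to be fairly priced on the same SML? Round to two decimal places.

5.82%

MRP = (17.20% − 6.81%) / (1.65 − 0.42) = 8.4472%
R_f = 6.81% − 0.42 × 8.4472% = 3.2622%
β_Calder = Cov / Var(R_m) = 0.00990 / 0.03272 = 0.3026
E(R_Calder) = R_f + β × MRP = 3.2622% + 0.3026 × 8.4472% = 5.82%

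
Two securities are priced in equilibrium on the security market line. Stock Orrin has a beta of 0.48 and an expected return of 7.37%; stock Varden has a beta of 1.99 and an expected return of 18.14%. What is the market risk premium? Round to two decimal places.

Both satisfy E(R) = R_f + β·MRP, so the slope of the SML is
MRP = (18.14% − 7.37%) / (1.99 − 0.48) = 10.77% / 1.51 = 7.1325%

7.13%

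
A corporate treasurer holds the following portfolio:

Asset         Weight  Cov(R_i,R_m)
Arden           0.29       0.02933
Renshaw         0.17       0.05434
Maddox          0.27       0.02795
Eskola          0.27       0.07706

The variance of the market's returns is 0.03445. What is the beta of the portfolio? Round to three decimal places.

β_Arden = 0.02933 / 0.03445 = 0.8514
β_Renshaw = 0.05434 / 0.03445 = 1.5774
β_Maddox = 0.02795 / 0.03445 = 0.8113
β_Eskola = 0.07706 / 0.03445 = 2.2369
β_P = Σ w_i β_i = 0.29×0.8514 + 0.17×1.5774 + 0.27×0.8113 + 0.27×2.2369 = 1.3381

1.338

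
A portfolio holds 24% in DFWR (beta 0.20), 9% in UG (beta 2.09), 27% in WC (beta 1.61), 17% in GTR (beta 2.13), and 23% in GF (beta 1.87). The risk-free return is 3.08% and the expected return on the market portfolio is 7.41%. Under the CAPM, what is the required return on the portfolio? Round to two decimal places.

9.41%

β_P = Σ w_i β_i = 0.24×0.20 + 0.09×2.09 + 0.27×1.61 + 0.17×2.13 + 0.23×1.87 = 1.4630
MRP = 7.41% − 3.08% = 4.33%
E(R_P) = R_f + β_P × MRP = 3.08% + 1.4630 × 4.33% = 9.41%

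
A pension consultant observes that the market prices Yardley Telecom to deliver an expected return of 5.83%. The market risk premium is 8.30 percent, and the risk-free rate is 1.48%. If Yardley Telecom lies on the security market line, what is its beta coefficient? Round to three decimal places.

β = (E(R) − R_f) / MRP = (5.83% − 1.48%) / 8.30% = 4.35% / 8.30% = 0.524

0.524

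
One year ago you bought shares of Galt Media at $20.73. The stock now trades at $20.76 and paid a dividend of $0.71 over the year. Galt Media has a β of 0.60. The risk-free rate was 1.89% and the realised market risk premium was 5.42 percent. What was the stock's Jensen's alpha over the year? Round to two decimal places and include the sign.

Realised HPR = (P1 + D1 − P0) / P0 = (20.76 + 0.71 − 20.73) / 20.73 = 0.74 / 20.73 = 3.5697%
CAPM required = R_f + β·MRP = 1.89% + 0.60 × 5.42% = 5.1420%
α = realised − required = 3.5697% − 5.1420% = -1.57%

-1.57%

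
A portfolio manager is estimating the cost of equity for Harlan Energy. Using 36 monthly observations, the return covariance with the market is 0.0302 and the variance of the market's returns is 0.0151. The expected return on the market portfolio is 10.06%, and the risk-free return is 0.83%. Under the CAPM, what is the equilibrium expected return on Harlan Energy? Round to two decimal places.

β = Cov(R_i, R_m) / Var(R_m) = 0.0302 / 0.0151 = 2.0000
MRP = 10.06% − 0.83% = 9.23%
E(R) = R_f + β × MRP = 0.83% + 2.0000 × 9.23% = 19.29%

19.29%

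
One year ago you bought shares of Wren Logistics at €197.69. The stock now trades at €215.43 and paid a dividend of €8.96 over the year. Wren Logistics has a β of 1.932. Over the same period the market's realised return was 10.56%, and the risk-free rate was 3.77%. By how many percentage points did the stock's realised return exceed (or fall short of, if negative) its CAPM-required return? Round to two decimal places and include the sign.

Realised HPR = (P1 + D1 − P0) / P0 = (215.43 + 8.96 − 197.69) / 197.69 = 26.70 / 197.69 = 13.5060%
MRP = 10.56% − 3.77% = 6.79%
CAPM required = R_f + β·MRP = 3.77% + 1.932 × 6.79% = 16.88828%
α = realised − required = 13.5060% − 16.88828% = -3.38%

-3.38%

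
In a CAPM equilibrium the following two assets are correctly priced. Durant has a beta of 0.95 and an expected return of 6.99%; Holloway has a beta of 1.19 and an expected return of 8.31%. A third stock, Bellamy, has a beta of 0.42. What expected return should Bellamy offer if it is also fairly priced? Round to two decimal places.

4.08%

MRP (SML slope) = (8.31% − 6.99%) / (1.19 − 0.95) = 1.32% / 0.24 = 5.5000%
R_f (intercept) = 6.99% − 0.95 × 5.5000% = 1.7650%
E(R_Bellamy) = R_f + β × MRP = 1.7650% + 0.42 × 5.5000% = 4.08%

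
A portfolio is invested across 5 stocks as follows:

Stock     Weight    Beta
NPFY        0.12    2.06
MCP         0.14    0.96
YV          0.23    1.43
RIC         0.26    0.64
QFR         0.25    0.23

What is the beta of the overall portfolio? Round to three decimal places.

0.934

β_P = Σ w_i β_i = 0.12×2.06 + 0.14×0.96 + 0.23×1.43 + 0.26×0.64 + 0.25×0.23 = 0.9344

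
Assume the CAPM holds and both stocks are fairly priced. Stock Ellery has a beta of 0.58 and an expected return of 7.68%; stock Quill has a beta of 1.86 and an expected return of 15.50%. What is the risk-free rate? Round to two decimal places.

Both satisfy E(R) = R_f + β·MRP, so the slope of the SML is
MRP = (15.50% − 7.68%) / (1.86 − 0.58) = 7.82% / 1.28 = 6.1094%
R_f = E(R_Ellery) − β_Ellery·MRP = 7.68% − 0.58 × 6.1094% = 4.1365%

4.14%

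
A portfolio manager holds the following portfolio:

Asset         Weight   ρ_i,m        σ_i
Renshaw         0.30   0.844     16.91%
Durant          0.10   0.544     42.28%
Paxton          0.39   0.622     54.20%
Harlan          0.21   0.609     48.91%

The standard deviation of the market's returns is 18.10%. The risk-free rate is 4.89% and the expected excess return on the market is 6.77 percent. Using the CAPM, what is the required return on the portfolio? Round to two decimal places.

14.61%

β_Renshaw = 0.844 × 16.91% / 18.10% = 0.7885
β_Durant = 0.544 × 42.28% / 18.10% = 1.2707
β_Paxton = 0.622 × 54.20% / 18.10% = 1.8626
β_Harlan = 0.609 × 48.91% / 18.10% = 1.6456
β_P = Σ w_i β_i = 0.30×0.7885 + 0.10×1.2707 + 0.39×1.8626 + 0.21×1.6456 = 1.4356
E(R_P) = R_f + β_P × MRP = 4.89% + 1.4356 × 6.77% = 14.61%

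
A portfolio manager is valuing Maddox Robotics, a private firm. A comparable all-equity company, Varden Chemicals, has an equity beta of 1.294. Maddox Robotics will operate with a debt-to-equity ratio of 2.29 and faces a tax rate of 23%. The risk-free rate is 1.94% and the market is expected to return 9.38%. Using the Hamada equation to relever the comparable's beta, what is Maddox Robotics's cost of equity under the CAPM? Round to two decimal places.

28.54%

β_L = β_U × [1 + (1 − t)(D/E)] = 1.294 × [1 + (1 − 0.23) × 2.29]
    = 1.294 × [1 + 0.77 × 2.29] = 1.294 × 2.7633 = 3.5757
MRP = 9.38% − 1.94% = 7.44%
E(R) = R_f + β_L × MRP = 1.94% + 3.5757 × 7.44% = 28.54%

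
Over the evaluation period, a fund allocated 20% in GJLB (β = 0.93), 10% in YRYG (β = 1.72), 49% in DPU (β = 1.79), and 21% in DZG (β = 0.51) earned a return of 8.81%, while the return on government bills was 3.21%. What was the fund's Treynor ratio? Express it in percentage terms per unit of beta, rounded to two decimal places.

4.17%

β_P = 0.20×0.93 + 0.10×1.72 + 0.49×1.79 + 0.21×0.51 = 1.3422
Treynor = (R_P − R_f) / β_P = (8.81% − 3.21%) / 1.3422 = 5.60% / 1.3422 = 4.17%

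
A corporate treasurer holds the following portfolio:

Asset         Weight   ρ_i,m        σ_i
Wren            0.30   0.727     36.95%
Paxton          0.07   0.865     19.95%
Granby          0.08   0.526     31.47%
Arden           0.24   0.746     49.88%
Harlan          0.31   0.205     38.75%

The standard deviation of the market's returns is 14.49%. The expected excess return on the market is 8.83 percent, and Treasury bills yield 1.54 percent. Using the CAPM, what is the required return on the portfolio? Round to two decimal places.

β_Wren = 0.727 × 36.95% / 14.49% = 1.8539
β_Paxton = 0.865 × 19.95% / 14.49% = 1.1909
β_Granby = 0.526 × 31.47% / 14.49% = 1.1424
β_Arden = 0.746 × 49.88% / 14.49% = 2.5680
β_Harlan = 0.205 × 38.75% / 14.49% = 0.5482
β_P = Σ w_i β_i = 0.30×1.8539 + 0.07×1.1909 + 0.08×1.1424 + 0.24×2.5680 + 0.31×0.5482 = 1.5172
E(R_P) = R_f + β_P × MRP = 1.54% + 1.5172 × 8.83% = 14.94%

14.94%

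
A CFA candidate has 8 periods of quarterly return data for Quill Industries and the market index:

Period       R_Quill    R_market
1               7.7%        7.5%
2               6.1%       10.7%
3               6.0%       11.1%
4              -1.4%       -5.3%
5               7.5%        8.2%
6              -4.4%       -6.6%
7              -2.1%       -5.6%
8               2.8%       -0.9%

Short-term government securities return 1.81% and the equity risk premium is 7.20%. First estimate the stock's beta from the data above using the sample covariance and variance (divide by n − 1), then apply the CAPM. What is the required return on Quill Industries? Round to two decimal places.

6.00%

Mean R_i = (7.7 + 6.1 + 6.0 − 1.4 + 7.5 − 4.4 − 2.1 + 2.8) / 8 = 2.7750%
Mean R_m = (7.5 + 10.7 + 11.1 − 5.3 + 8.2 − 6.6 − 5.6 − 0.9) / 8 = 2.3875%
Σ(R_i − R̄_i)(R_m − R̄_m) = 243.8175  ⇒  Cov = 243.8175 / 7 = 34.8311
Σ(R_m − R̄_m)² = 419.4088  ⇒  Var(R_m) = 419.4088 / 7 = 59.9155
β = Cov / Var(R_m) = 34.8311 / 59.9155 = 0.5813
E(R) = R_f + β × MRP = 1.81% + 0.5813 × 7.20% = 6.00%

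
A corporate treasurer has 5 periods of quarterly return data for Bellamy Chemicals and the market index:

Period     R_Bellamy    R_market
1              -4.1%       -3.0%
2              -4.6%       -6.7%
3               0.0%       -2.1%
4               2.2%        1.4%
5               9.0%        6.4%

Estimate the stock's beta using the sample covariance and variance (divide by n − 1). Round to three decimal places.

1.079

Mean R_i = (-4.1 − 4.6 + 0.0 + 2.2 + 9.0) / 5 = 0.5000%
Mean R_m = (-3.0 − 6.7 − 2.1 + 1.4 + 6.4) / 5 = -0.8000%
Σ(R_i − R̄_i)(R_m − R̄_m) = 105.8000  ⇒  Cov = 105.8000 / 4 = 26.4500
Σ(R_m − R̄_m)² = 98.0200  ⇒  Var(R_m) = 98.0200 / 4 = 24.5050
β = Cov / Var(R_m) = 26.4500 / 24.5050 = 1.0794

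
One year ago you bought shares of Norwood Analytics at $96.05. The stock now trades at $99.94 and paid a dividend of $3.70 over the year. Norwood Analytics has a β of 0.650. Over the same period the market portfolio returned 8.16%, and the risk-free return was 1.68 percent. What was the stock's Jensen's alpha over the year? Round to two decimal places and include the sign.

Realised HPR = (P1 + D1 − P0) / P0 = (99.94 + 3.70 − 96.05) / 96.05 = 7.59 / 96.05 = 7.9021%
MRP = 8.16% − 1.68% = 6.48%
CAPM required = R_f + β·MRP = 1.68% + 0.650 × 6.48% = 5.89200%
α = realised − required = 7.9021% − 5.89200% = +2.01%

+2.01%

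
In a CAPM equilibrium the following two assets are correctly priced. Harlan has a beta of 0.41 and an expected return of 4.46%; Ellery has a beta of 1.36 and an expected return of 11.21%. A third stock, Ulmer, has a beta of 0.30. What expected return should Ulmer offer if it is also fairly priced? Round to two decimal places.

MRP (SML slope) = (11.21% − 4.46%) / (1.36 − 0.41) = 6.75% / 0.95 = 7.1053%
R_f (intercept) = 4.46% − 0.41 × 7.1053% = 1.5468%
E(R_Ulmer) = R_f + β × MRP = 1.5468% + 0.30 × 7.1053% = 3.68%

3.68%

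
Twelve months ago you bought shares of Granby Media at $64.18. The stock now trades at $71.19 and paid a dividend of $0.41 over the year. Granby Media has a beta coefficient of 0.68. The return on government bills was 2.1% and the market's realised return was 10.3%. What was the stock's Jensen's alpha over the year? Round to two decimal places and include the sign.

Realised HPR = (P1 + D1 − P0) / P0 = (71.19 + 0.41 − 64.18) / 64.18 = 7.42 / 64.18 = 11.5612%
MRP = 10.3% − 2.1% = 8.20%
CAPM required = R_f + β·MRP = 2.1% + 0.68 × 8.2% = 7.6760%
α = realised − required = 11.5612% − 7.6760% = +3.89%

+3.89%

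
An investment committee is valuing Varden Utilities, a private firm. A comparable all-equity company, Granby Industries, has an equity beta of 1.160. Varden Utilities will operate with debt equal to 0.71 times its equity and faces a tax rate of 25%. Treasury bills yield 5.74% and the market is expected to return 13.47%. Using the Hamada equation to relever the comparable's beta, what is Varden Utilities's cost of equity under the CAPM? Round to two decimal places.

19.48%

β_L = β_U × [1 + (1 − t)(D/E)] = 1.160 × [1 + (1 − 0.25) × 0.71]
    = 1.160 × [1 + 0.75 × 0.71] = 1.160 × 1.5325 = 1.7777
MRP = 13.47% − 5.74% = 7.73%
E(R) = R_f + β_L × MRP = 5.74% + 1.7777 × 7.73% = 19.48%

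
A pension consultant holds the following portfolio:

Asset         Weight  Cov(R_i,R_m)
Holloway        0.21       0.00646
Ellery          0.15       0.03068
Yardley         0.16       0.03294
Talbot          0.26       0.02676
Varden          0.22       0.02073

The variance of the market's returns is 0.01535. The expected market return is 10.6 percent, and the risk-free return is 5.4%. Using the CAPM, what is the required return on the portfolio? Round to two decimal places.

13.11%

β_Holloway = 0.00646 / 0.01535 = 0.4208
β_Ellery = 0.03068 / 0.01535 = 1.9987
β_Yardley = 0.03294 / 0.01535 = 2.1459
β_Talbot = 0.02676 / 0.01535 = 1.7433
β_Varden = 0.02073 / 0.01535 = 1.3505
β_P = Σ w_i β_i = 0.21×0.4208 + 0.15×1.9987 + 0.16×2.1459 + 0.26×1.7433 + 0.22×1.3505 = 1.4819
MRP = 10.6% − 5.4% = 5.20%
E(R_P) = R_f + β_P × MRP = 5.4% + 1.4819 × 5.2% = 13.11%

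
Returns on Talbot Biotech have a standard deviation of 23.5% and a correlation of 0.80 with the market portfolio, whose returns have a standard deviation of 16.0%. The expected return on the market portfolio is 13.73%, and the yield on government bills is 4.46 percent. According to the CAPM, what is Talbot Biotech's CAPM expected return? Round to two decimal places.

15.35%

β = ρ × σ_i / σ_m = 0.80 × 23.5% / 16.0% = 1.1750
MRP = 13.73% − 4.46% = 9.27%
E(R) = 4.46% + 1.1750 × 9.27% = 15.35%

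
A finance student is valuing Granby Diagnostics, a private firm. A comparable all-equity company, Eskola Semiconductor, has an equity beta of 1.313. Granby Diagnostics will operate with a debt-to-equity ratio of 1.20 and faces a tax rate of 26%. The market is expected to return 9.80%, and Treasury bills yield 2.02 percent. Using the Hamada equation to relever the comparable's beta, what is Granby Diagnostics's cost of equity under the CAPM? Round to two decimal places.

21.31%

β_L = β_U × [1 + (1 − t)(D/E)] = 1.313 × [1 + (1 − 0.26) × 1.20]
    = 1.313 × [1 + 0.74 × 1.20] = 1.313 × 1.8880 = 2.4789
MRP = 9.80% − 2.02% = 7.78%
E(R) = R_f + β_L × MRP = 2.02% + 2.4789 × 7.78% = 21.31%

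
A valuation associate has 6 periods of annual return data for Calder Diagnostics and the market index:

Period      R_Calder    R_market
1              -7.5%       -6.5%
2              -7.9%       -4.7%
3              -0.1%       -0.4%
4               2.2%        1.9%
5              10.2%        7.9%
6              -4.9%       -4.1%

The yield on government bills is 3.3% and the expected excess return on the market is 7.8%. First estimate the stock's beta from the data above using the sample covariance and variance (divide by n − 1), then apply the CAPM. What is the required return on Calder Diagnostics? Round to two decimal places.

13.38%

Mean R_i = (-7.5 − 7.9 − 0.1 + 2.2 + 10.2 − 4.9) / 6 = -1.3333%
Mean R_m = (-6.5 − 4.7 − 0.4 + 1.9 + 7.9 − 4.1) / 6 = -0.9833%
Σ(R_i − R̄_i)(R_m − R̄_m) = 182.9033  ⇒  Cov = 182.9033 / 5 = 36.5807
Σ(R_m − R̄_m)² = 141.5283  ⇒  Var(R_m) = 141.5283 / 5 = 28.3057
β = Cov / Var(R_m) = 36.5807 / 28.3057 = 1.2923
E(R) = R_f + β × MRP = 3.3% + 1.2923 × 7.8% = 13.38%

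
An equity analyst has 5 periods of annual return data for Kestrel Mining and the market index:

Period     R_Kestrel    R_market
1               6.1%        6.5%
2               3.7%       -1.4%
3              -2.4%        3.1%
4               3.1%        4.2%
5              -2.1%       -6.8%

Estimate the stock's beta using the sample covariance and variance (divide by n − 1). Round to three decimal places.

0.403

Mean R_i = (6.1 + 3.7 − 2.4 + 3.1 − 2.1) / 5 = 1.6800%
Mean R_m = (6.5 − 1.4 + 3.1 + 4.2 − 6.8) / 5 = 1.1200%
Σ(R_i − R̄_i)(R_m − R̄_m) = 44.9220  ⇒  Cov = 44.9220 / 4 = 11.2305
Σ(R_m − R̄_m)² = 111.4280  ⇒  Var(R_m) = 111.4280 / 4 = 27.8570
β = Cov / Var(R_m) = 11.2305 / 27.8570 = 0.4031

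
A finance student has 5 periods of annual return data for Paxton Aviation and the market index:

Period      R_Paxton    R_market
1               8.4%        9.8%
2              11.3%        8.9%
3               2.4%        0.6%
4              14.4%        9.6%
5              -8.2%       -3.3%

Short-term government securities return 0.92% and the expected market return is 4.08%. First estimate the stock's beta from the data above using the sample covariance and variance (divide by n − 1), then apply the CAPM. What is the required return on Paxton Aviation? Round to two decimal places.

Mean R_i = (8.4 + 11.3 + 2.4 + 14.4 − 8.2) / 5 = 5.6600%
Mean R_m = (9.8 + 8.9 + 0.6 + 9.6 − 3.3) / 5 = 5.1200%
Σ(R_i − R̄_i)(R_m − R̄_m) = 204.7340  ⇒  Cov = 204.7340 / 4 = 51.1835
Σ(R_m − R̄_m)² = 147.5880  ⇒  Var(R_m) = 147.5880 / 4 = 36.8970
β = Cov / Var(R_m) = 51.1835 / 36.8970 = 1.3872
MRP = 4.08% − 0.92% = 3.16%
E(R) = R_f + β × MRP = 0.92% + 1.3872 × 3.16% = 5.30%

5.30%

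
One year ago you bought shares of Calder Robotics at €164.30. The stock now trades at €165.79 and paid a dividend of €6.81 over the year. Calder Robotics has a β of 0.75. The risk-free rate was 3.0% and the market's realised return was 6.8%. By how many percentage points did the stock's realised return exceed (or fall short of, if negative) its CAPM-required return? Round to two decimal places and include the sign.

Realised HPR = (P1 + D1 − P0) / P0 = (165.79 + 6.81 − 164.30) / 164.30 = 8.30 / 164.30 = 5.0517%
MRP = 6.8% − 3.0% = 3.80%
CAPM required = R_f + β·MRP = 3.0% + 0.75 × 3.8% = 5.8500%
α = realised − required = 5.0517% − 5.8500% = -0.80%

-0.80%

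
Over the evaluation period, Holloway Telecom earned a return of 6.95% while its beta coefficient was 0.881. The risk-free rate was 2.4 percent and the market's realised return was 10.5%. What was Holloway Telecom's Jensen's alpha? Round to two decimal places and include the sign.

-2.59%

Market excess return = 10.5% − 2.4% = 8.10%
CAPM benchmark = R_f + β(R_m − R_f) = 2.4% + 0.881 × 8.1% = 9.5361%
α = actual − benchmark = 6.95% − 9.5361% = -2.59%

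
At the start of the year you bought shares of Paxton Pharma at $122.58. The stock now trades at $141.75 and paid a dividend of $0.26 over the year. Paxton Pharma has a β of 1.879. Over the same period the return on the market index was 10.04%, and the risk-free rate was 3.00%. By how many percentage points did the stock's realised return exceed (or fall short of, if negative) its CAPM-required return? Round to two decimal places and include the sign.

Realised HPR = (P1 + D1 − P0) / P0 = (141.75 + 0.26 − 122.58) / 122.58 = 19.43 / 122.58 = 15.8509%
MRP = 10.04% − 3.00% = 7.04%
CAPM required = R_f + β·MRP = 3.00% + 1.879 × 7.04% = 16.22816%
α = realised − required = 15.8509% − 16.22816% = -0.38%

-0.38%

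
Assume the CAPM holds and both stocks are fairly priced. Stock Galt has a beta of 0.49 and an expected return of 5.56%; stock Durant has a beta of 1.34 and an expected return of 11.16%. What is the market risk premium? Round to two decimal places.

Both satisfy E(R) = R_f + β·MRP, so the slope of the SML is
MRP = (11.16% − 5.56%) / (1.34 − 0.49) = 5.60% / 0.85 = 6.5882%

6.59%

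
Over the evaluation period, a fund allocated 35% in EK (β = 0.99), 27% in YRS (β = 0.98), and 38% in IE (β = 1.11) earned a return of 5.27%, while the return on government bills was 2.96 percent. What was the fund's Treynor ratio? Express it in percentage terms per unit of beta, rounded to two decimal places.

β_P = 0.35×0.99 + 0.27×0.98 + 0.38×1.11 = 1.0329
Treynor = (R_P − R_f) / β_P = (5.27% − 2.96%) / 1.0329 = 2.31% / 1.0329 = 2.24%

2.24%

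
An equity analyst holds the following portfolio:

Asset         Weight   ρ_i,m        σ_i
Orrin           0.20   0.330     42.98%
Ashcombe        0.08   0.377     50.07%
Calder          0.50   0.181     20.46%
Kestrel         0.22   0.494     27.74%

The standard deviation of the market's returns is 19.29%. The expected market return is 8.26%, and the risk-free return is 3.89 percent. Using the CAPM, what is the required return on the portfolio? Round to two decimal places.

5.98%

β_Orrin = 0.330 × 42.98% / 19.29% = 0.7353
β_Ashcombe = 0.377 × 50.07% / 19.29% = 0.9786
β_Calder = 0.181 × 20.46% / 19.29% = 0.1920
β_Kestrel = 0.494 × 27.74% / 19.29% = 0.7104
β_P = Σ w_i β_i = 0.20×0.7353 + 0.08×0.9786 + 0.50×0.1920 + 0.22×0.7104 = 0.4776
MRP = 8.26% − 3.89% = 4.37%
E(R_P) = R_f + β_P × MRP = 3.89% + 0.4776 × 4.37% = 5.98%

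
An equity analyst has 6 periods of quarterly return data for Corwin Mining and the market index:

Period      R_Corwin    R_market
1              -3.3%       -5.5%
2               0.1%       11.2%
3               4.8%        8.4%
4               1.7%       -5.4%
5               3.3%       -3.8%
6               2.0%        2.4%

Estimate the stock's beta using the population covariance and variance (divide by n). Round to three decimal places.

0.121

Mean R_i = (-3.3 + 0.1 + 4.8 + 1.7 + 3.3 + 2.0) / 6 = 1.4333%
Mean R_m = (-5.5 + 11.2 + 8.4 − 5.4 − 3.8 + 2.4) / 6 = 1.2167%
Σ(R_i − R̄_i)(R_m − R̄_m) = 32.2067  ⇒  Cov = 32.2067 / 6 = 5.3678
Σ(R_m − R̄_m)² = 266.7283  ⇒  Var(R_m) = 266.7283 / 6 = 44.4547
β = Cov / Var(R_m) = 5.3678 / 44.4547 = 0.1207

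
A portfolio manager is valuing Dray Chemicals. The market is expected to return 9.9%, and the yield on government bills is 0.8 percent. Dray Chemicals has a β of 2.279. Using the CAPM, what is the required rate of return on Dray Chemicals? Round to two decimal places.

Market risk premium = E(R_m) − R_f = 9.9% − 0.8% = 9.10%
E(R) = R_f + β × MRP = 0.8% + 2.279 × 9.1% = 21.54%

21.54%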